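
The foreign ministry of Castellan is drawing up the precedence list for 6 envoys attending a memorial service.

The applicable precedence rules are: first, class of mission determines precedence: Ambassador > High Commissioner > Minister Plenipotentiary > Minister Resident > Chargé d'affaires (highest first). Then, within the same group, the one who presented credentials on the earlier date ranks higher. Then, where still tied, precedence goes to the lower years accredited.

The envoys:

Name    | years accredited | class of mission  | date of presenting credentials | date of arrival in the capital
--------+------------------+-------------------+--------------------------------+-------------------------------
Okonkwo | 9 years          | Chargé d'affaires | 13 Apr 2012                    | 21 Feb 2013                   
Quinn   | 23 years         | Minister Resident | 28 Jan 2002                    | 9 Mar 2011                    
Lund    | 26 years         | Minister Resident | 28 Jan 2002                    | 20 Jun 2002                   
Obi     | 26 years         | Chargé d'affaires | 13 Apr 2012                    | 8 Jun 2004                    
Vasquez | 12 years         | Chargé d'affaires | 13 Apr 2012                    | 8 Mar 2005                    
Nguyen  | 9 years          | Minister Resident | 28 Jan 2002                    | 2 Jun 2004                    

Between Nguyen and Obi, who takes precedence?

Nguyen

By class of mission: Nguyen, Quinn and Lund (Minister Resident); then Okonkwo, Vasquez and Obi (Chargé d'affaires).
Nguyen, Quinn and Lund all have date of presenting credentials 28 Jan 2002, so the next rule applies.
Among Nguyen, Quinn and Lund, by years accredited (lower first): Nguyen (9 years) before Quinn (23 years) before Lund (26 years).
Okonkwo, Vasquez and Obi all have date of presenting credentials 13 Apr 2012, so the next rule applies.
Among Okonkwo, Vasquez and Obi, by years accredited (lower first): Okonkwo (9 years) before Vasquez (12 years) before Obi (26 years).
So Nguyen takes precedence.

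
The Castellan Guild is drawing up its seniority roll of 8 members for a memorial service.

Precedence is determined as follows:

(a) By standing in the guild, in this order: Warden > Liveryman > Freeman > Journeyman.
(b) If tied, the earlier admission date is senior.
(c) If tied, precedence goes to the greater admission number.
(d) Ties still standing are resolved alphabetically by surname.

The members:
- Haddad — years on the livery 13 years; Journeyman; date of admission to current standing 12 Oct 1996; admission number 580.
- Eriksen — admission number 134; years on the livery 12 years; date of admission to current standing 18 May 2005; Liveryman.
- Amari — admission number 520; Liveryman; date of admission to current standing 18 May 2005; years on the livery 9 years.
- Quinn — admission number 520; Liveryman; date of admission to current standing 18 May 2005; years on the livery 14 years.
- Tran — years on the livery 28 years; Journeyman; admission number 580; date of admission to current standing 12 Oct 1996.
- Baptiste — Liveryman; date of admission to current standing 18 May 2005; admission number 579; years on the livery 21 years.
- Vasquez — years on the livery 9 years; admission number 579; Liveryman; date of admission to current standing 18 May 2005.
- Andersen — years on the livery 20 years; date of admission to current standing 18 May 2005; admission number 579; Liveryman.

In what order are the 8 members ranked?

Andersen, Baptiste, Vasquez, Amari, Quinn, Eriksen, Haddad, Tran

By standing in the guild: Andersen, Baptiste, Vasquez, Amari, Quinn and Eriksen (Liveryman); then Haddad and Tran (Journeyman).
Andersen, Baptiste, Vasquez, Amari, Quinn and Eriksen all have date of admission to current standing 18 May 2005, so the next rule applies.
Among Andersen, Baptiste, Vasquez, Amari, Quinn and Eriksen, by admission number (higher first): Andersen, Baptiste and Vasquez (579) before Amari and Quinn (520) before Eriksen (134).
Among Andersen, Baptiste and Vasquez, alphabetically by surname: Andersen before Baptiste before Vasquez.
Among Amari and Quinn, alphabetically by surname: Amari before Quinn.
Haddad and Tran both have date of admission to current standing 12 Oct 1996, so the next rule applies.
Haddad and Tran both have admission number 580, so the next rule applies.
Among Haddad and Tran, alphabetically by surname: Haddad before Tran.
Full order: Andersen, Baptiste, Vasquez, Amari, Quinn, Eriksen, Haddad, Tran.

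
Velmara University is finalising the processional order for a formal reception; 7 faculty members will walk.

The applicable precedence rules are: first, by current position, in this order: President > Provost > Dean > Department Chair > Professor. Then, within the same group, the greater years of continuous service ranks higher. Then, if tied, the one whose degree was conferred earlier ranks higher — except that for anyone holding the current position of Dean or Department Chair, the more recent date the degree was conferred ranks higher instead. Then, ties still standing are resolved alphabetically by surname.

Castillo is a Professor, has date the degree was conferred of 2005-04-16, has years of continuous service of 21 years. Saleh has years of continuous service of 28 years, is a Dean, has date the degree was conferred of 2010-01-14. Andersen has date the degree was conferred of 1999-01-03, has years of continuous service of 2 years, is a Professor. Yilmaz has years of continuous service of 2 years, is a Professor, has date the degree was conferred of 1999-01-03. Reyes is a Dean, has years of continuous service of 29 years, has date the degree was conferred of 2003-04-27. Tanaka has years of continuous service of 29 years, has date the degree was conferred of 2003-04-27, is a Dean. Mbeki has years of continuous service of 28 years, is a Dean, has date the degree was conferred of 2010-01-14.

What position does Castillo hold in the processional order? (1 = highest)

By current position: Reyes, Tanaka, Mbeki and Saleh (Dean); then Castillo, Andersen and Yilmaz (Professor).
Among Reyes, Tanaka, Mbeki and Saleh, by years of continuous service (higher first): Reyes and Tanaka (29 years) before Mbeki and Saleh (28 years).
Reyes and Tanaka both have date the degree was conferred 2003-04-27, so the next rule applies.
Among Reyes and Tanaka, alphabetically by surname: Reyes before Tanaka.
Mbeki and Saleh both have date the degree was conferred 2010-01-14, so the next rule applies.
Among Mbeki and Saleh, alphabetically by surname: Mbeki before Saleh.
Among Castillo, Andersen and Yilmaz, by years of continuous service (higher first): Castillo (21 years) before Andersen and Yilmaz (2 years).
Andersen and Yilmaz both have date the degree was conferred 1999-01-03, so the next rule applies.
Among Andersen and Yilmaz, alphabetically by surname: Andersen before Yilmaz.
Order: Reyes, Tanaka, Mbeki, Saleh, Castillo, Andersen, Yilmaz. So position 5.

5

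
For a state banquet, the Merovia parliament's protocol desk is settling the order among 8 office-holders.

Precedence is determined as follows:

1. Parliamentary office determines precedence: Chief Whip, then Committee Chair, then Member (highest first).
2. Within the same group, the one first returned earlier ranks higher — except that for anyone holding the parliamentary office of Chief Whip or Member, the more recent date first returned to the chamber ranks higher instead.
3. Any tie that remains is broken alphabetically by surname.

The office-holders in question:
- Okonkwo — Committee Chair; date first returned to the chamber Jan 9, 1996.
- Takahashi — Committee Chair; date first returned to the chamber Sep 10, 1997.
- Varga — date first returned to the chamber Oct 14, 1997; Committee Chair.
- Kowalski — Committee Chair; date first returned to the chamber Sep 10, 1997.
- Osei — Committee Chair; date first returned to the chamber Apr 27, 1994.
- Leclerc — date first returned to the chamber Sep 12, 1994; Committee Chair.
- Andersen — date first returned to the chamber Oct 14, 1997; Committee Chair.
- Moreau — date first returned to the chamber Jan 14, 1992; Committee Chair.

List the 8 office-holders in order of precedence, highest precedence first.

Moreau, Osei, Leclerc, Okonkwo, Kowalski, Takahashi, Andersen, Varga

By parliamentary office: Moreau, Osei, Leclerc, Okonkwo, Kowalski, Takahashi, Andersen and Varga (Committee Chair).
Among Moreau, Osei, Leclerc, Okonkwo, Kowalski, Takahashi, Andersen and Varga, by date first returned to the chamber (earlier first): Moreau (Jan 14, 1992) before Osei (Apr 27, 1994) before Leclerc (Sep 12, 1994) before Okonkwo (Jan 9, 1996) before Kowalski and Takahashi (Sep 10, 1997) before Andersen and Varga (Oct 14, 1997).
Among Kowalski and Takahashi, alphabetically by surname: Kowalski before Takahashi.
Among Andersen and Varga, alphabetically by surname: Andersen before Varga.
Full order: Moreau, Osei, Leclerc, Okonkwo, Kowalski, Takahashi, Andersen, Varga.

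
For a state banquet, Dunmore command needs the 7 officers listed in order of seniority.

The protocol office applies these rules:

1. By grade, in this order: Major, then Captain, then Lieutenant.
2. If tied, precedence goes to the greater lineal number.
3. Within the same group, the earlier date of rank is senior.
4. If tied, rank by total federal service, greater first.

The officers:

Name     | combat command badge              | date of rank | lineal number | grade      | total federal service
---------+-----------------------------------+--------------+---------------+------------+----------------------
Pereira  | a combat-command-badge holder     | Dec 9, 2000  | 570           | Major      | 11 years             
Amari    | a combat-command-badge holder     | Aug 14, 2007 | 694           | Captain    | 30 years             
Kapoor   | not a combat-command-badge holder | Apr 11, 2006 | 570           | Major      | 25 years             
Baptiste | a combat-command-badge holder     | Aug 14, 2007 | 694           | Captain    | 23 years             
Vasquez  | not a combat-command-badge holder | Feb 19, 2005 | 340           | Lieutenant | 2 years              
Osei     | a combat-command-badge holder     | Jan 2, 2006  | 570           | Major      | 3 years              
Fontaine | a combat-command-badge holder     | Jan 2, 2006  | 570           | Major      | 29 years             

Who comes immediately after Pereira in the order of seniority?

By grade: Pereira, Fontaine, Osei and Kapoor (Major); then Amari and Baptiste (Captain); then Vasquez (Lieutenant).
Pereira, Fontaine, Osei and Kapoor all have lineal number 570, so the next rule applies.
Among Pereira, Fontaine, Osei and Kapoor, by date of rank (earlier first): Pereira (Dec 9, 2000) before Fontaine and Osei (Jan 2, 2006) before Kapoor (Apr 11, 2006).
Among Fontaine and Osei, by total federal service (higher first): Fontaine (29 years) before Osei (3 years).
Amari and Baptiste both have lineal number 694, so the next rule applies.
Amari and Baptiste both have date of rank Aug 14, 2007, so the next rule applies.
Among Amari and Baptiste, by total federal service (higher first): Amari (30 years) before Baptiste (23 years).
Order: Pereira, Fontaine, Osei, Kapoor, Amari, Baptiste, Vasquez.

Fontaine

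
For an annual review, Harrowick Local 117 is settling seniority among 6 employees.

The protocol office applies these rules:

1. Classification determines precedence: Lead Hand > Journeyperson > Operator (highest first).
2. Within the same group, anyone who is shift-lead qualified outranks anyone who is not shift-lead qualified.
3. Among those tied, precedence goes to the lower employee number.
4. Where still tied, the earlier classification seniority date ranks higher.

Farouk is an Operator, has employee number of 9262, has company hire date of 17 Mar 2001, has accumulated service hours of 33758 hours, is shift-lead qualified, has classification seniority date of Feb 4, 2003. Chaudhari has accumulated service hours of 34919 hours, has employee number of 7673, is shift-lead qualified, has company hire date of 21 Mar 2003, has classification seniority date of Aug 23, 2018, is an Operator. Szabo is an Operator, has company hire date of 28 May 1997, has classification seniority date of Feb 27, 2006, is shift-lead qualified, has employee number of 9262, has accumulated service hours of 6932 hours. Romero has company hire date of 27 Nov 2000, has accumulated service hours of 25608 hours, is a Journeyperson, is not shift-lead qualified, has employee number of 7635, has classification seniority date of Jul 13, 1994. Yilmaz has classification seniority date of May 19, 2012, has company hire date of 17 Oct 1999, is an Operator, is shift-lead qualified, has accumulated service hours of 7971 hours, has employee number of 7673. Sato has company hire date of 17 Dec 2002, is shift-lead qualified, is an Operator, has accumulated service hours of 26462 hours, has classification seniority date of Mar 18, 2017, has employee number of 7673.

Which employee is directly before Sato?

By classification: Romero (Journeyperson); then Yilmaz, Sato, Chaudhari, Farouk and Szabo (Operator).
Yilmaz, Sato, Chaudhari, Farouk and Szabo are each shift-lead qualified, so the next rule applies.
Among Yilmaz, Sato, Chaudhari, Farouk and Szabo, by employee number (lower first): Yilmaz, Sato and Chaudhari (7673) before Farouk and Szabo (9262).
Among Yilmaz, Sato and Chaudhari, by classification seniority date (earlier first): Yilmaz (May 19, 2012) before Sato (Mar 18, 2017) before Chaudhari (Aug 23, 2018).
Among Farouk and Szabo, by classification seniority date (earlier first): Farouk (Feb 4, 2003) before Szabo (Feb 27, 2006).
Order: Romero, Yilmaz, Sato, Chaudhari, Farouk, Szabo.

Yilmaz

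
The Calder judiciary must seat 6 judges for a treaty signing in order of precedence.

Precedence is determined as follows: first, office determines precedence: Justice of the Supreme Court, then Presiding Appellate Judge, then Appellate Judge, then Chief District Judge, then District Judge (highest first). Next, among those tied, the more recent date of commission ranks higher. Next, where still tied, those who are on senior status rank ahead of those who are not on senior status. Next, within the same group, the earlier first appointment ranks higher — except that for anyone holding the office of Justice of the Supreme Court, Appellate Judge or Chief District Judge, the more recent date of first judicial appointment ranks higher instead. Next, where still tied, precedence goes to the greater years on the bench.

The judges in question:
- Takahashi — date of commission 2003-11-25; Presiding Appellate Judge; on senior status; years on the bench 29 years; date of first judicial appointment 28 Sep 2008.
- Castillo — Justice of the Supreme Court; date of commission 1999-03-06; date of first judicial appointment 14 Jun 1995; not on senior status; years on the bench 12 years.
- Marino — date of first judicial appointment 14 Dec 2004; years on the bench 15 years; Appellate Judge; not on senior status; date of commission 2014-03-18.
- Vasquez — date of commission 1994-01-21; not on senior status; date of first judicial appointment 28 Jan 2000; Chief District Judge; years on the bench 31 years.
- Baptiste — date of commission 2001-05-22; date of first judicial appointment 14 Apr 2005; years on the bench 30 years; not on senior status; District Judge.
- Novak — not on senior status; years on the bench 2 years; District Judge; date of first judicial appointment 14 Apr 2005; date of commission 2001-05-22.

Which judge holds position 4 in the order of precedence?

Vasquez

By office: Castillo (Justice of the Supreme Court); then Takahashi (Presiding Appellate Judge); then Marino (Appellate Judge); then Vasquez (Chief District Judge); then Baptiste and Novak (District Judge).
Baptiste and Novak both have date of commission 2001-05-22, so the next rule applies.
Baptiste and Novak are each not on senior status, so the next rule applies.
Baptiste and Novak both have date of first judicial appointment 14 Apr 2005, so the next rule applies.
Among Baptiste and Novak, by years on the bench (higher first): Baptiste (30 years) before Novak (2 years).
Order: Castillo, Takahashi, Marino, Vasquez, Baptiste, Novak.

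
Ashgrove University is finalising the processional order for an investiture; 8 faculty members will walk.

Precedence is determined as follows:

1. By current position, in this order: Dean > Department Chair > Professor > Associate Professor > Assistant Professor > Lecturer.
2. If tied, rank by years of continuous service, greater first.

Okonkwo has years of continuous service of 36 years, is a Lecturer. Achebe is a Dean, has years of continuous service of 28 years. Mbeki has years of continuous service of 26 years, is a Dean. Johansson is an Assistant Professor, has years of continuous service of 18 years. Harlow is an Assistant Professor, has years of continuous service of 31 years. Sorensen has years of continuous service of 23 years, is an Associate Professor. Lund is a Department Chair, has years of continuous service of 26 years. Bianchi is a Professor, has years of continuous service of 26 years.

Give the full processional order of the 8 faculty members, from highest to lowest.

Achebe, Mbeki, Lund, Bianchi, Sorensen, Harlow, Johansson, Okonkwo

By current position: Achebe and Mbeki (Dean); then Lund (Department Chair); then Bianchi (Professor); then Sorensen (Associate Professor); then Harlow and Johansson (Assistant Professor); then Okonkwo (Lecturer).
Among Achebe and Mbeki, by years of continuous service (higher first): Achebe (28 years) before Mbeki (26 years).
Among Harlow and Johansson, by years of continuous service (higher first): Harlow (31 years) before Johansson (18 years).
Full order: Achebe, Mbeki, Lund, Bianchi, Sorensen, Harlow, Johansson, Okonkwo.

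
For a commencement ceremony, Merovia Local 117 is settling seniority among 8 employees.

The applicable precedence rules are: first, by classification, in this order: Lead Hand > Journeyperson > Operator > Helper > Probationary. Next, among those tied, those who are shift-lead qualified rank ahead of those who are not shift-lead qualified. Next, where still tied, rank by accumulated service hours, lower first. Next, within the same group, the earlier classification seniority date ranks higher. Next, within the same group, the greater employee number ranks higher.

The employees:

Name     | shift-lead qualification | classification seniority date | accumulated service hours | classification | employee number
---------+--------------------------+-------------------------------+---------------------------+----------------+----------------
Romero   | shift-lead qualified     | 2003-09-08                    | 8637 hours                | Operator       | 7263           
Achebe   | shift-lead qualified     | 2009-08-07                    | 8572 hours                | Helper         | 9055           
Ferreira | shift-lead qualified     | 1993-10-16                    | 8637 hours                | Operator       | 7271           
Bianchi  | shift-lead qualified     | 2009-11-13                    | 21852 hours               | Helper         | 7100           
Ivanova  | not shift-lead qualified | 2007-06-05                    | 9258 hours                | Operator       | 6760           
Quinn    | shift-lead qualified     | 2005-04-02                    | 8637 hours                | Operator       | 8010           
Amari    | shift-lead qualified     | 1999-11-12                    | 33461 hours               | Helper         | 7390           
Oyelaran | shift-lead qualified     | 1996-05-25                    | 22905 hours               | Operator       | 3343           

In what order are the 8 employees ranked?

Ferreira, Romero, Quinn, Oyelaran, Ivanova, Achebe, Bianchi, Amari

By classification: Ferreira, Romero, Quinn, Oyelaran and Ivanova (Operator); then Achebe, Bianchi and Amari (Helper).
Among Ferreira, Romero, Quinn, Oyelaran and Ivanova, shift-lead qualified before not shift-lead qualified: Ferreira, Romero, Quinn and Oyelaran (shift-lead qualified) before Ivanova (not shift-lead qualified).
Among Ferreira, Romero, Quinn and Oyelaran, by accumulated service hours (lower first): Ferreira, Romero and Quinn (8637 hours) before Oyelaran (22905 hours).
Among Ferreira, Romero and Quinn, by classification seniority date (earlier first): Ferreira (1993-10-16) before Romero (2003-09-08) before Quinn (2005-04-02).
Achebe, Bianchi and Amari are each shift-lead qualified, so the next rule applies.
Among Achebe, Bianchi and Amari, by accumulated service hours (lower first): Achebe (8572 hours) before Bianchi (21852 hours) before Amari (33461 hours).
Full order: Ferreira, Romero, Quinn, Oyelaran, Ivanova, Achebe, Bianchi, Amari.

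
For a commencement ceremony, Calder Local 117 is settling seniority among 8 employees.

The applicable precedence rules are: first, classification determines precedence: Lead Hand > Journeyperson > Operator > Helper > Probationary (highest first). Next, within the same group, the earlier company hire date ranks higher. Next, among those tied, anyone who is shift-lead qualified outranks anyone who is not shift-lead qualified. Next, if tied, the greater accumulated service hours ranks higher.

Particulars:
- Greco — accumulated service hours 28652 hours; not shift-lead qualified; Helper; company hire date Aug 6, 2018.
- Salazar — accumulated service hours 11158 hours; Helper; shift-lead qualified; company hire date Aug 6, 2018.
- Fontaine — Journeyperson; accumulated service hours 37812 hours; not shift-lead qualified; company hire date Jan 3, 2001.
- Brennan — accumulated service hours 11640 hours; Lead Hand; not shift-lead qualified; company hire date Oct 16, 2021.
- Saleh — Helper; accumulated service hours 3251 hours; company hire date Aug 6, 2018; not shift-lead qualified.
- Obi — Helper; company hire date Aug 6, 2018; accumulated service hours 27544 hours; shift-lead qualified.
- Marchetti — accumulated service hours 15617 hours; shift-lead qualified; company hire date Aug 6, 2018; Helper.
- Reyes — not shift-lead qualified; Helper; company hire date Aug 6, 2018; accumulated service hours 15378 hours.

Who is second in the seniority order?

By classification: Brennan (Lead Hand); then Fontaine (Journeyperson); then Obi, Marchetti, Salazar, Greco, Reyes and Saleh (Helper).
Obi, Marchetti, Salazar, Greco, Reyes and Saleh all have company hire date Aug 6, 2018, so the next rule applies.
Among Obi, Marchetti, Salazar, Greco, Reyes and Saleh, shift-lead qualified before not shift-lead qualified: Obi, Marchetti and Salazar (shift-lead qualified) before Greco, Reyes and Saleh (not shift-lead qualified).
Among Obi, Marchetti and Salazar, by accumulated service hours (higher first): Obi (27544 hours) before Marchetti (15617 hours) before Salazar (11158 hours).
Among Greco, Reyes and Saleh, by accumulated service hours (higher first): Greco (28652 hours) before Reyes (15378 hours) before Saleh (3251 hours).
Order: Brennan, Fontaine, Obi, Marchetti, Salazar, Greco, Reyes, Saleh.

Fontaine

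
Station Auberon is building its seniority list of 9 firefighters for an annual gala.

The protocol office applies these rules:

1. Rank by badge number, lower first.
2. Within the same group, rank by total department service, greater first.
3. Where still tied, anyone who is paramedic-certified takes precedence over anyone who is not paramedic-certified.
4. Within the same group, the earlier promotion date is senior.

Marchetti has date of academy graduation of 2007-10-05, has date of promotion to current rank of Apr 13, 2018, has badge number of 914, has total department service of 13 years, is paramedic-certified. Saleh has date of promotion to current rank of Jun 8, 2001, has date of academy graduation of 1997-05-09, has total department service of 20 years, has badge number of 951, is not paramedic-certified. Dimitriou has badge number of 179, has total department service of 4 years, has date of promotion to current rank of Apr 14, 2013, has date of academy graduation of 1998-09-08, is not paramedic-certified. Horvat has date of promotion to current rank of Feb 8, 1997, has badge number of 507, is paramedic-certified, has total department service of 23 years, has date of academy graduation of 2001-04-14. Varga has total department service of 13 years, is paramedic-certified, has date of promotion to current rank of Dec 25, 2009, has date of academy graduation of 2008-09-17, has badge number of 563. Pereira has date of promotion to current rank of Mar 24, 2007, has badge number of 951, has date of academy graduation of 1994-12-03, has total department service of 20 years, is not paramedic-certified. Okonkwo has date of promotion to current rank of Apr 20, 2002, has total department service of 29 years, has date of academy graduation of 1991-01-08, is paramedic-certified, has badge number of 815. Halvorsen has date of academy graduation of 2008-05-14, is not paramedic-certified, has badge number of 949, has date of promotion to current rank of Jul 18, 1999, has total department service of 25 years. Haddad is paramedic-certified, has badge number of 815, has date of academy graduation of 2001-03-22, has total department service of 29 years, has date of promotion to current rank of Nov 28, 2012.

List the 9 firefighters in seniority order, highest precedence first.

Dimitriou, Horvat, Varga, Okonkwo, Haddad, Marchetti, Halvorsen, Saleh, Pereira

By badge number (lower first): Dimitriou (179); then Horvat (507); then Varga (563); then Okonkwo and Haddad (both 815); then Marchetti (914); then Halvorsen (949); then Saleh and Pereira (both 951).
Okonkwo and Haddad both have total department service 29 years, so the next rule applies.
Okonkwo and Haddad are each paramedic-certified, so the next rule applies.
Among Okonkwo and Haddad, by date of promotion to current rank (earlier first): Okonkwo (Apr 20, 2002) before Haddad (Nov 28, 2012).
Saleh and Pereira both have total department service 20 years, so the next rule applies.
Saleh and Pereira are each not paramedic-certified, so the next rule applies.
Among Saleh and Pereira, by date of promotion to current rank (earlier first): Saleh (Jun 8, 2001) before Pereira (Mar 24, 2007).
Full order: Dimitriou, Horvat, Varga, Okonkwo, Haddad, Marchetti, Halvorsen, Saleh, Pereira.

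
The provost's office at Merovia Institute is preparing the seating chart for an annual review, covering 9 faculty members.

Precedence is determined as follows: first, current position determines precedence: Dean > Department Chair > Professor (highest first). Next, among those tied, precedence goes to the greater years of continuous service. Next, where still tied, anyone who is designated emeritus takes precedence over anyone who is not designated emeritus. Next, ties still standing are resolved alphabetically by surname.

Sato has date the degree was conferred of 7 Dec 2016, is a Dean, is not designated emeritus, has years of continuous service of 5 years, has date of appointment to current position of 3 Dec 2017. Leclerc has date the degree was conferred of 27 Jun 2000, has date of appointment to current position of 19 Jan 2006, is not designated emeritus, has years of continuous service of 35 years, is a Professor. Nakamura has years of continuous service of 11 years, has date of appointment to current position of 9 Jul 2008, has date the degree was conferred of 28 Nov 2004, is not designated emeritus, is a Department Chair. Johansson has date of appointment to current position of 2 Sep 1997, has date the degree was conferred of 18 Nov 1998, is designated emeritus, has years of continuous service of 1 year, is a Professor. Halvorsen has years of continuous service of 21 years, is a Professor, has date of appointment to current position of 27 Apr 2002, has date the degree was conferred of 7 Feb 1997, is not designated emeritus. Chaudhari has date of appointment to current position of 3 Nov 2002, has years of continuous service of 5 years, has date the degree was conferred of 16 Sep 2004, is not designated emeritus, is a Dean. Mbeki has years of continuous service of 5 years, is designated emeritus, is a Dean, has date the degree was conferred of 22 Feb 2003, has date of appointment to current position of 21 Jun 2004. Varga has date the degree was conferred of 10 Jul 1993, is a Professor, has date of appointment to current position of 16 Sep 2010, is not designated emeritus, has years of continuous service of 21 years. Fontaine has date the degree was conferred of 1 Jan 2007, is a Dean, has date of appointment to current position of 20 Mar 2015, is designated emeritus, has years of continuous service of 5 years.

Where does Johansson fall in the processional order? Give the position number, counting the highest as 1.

By current position: Fontaine, Mbeki, Chaudhari and Sato (Dean); then Nakamura (Department Chair); then Leclerc, Halvorsen, Varga and Johansson (Professor).
Fontaine, Mbeki, Chaudhari and Sato all have years of continuous service 5 years, so the next rule applies.
Among Fontaine, Mbeki, Chaudhari and Sato, designated emeritus before not designated emeritus: Fontaine and Mbeki (designated emeritus) before Chaudhari and Sato (not designated emeritus).
Among Fontaine and Mbeki, alphabetically by surname: Fontaine before Mbeki.
Among Chaudhari and Sato, alphabetically by surname: Chaudhari before Sato.
Among Leclerc, Halvorsen, Varga and Johansson, by years of continuous service (higher first): Leclerc (35 years) before Halvorsen and Varga (21 years) before Johansson (1 year).
Halvorsen and Varga are each not designated emeritus, so the next rule applies.
Among Halvorsen and Varga, alphabetically by surname: Halvorsen before Varga.
Order: Fontaine, Mbeki, Chaudhari, Sato, Nakamura, Leclerc, Halvorsen, Varga, Johansson. So position 9.

9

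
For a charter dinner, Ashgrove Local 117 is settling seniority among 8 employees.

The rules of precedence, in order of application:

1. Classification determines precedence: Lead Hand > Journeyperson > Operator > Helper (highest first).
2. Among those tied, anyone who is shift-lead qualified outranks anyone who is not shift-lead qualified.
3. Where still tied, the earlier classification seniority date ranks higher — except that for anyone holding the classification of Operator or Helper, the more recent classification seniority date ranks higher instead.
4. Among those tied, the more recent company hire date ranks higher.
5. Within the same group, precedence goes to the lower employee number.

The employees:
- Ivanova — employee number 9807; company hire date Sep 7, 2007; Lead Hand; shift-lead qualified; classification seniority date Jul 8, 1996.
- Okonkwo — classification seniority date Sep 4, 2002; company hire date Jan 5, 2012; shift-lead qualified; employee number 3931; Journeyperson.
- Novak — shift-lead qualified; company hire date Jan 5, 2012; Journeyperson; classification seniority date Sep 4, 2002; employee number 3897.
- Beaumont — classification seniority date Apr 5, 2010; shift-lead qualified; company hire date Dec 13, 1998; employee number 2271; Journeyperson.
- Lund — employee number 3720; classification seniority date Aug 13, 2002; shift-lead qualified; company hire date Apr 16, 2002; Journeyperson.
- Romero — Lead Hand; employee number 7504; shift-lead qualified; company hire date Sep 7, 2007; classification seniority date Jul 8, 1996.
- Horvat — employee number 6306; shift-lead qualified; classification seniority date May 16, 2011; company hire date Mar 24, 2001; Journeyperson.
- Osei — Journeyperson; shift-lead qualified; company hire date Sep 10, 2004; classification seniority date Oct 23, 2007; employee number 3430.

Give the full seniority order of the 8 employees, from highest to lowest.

Romero, Ivanova, Lund, Novak, Okonkwo, Osei, Beaumont, Horvat

By classification: Romero and Ivanova (Lead Hand); then Lund, Novak, Okonkwo, Osei, Beaumont and Horvat (Journeyperson).
Romero and Ivanova are each shift-lead qualified, so the next rule applies.
Romero and Ivanova both have classification seniority date Jul 8, 1996, so the next rule applies.
Romero and Ivanova both have company hire date Sep 7, 2007, so the next rule applies.
Among Romero and Ivanova, by employee number (lower first): Romero (7504) before Ivanova (9807).
Lund, Novak, Okonkwo, Osei, Beaumont and Horvat are each shift-lead qualified, so the next rule applies.
Among Lund, Novak, Okonkwo, Osei, Beaumont and Horvat, by classification seniority date (earlier first): Lund (Aug 13, 2002) before Novak and Okonkwo (Sep 4, 2002) before Osei (Oct 23, 2007) before Beaumont (Apr 5, 2010) before Horvat (May 16, 2011).
Novak and Okonkwo both have company hire date Jan 5, 2012, so the next rule applies.
Among Novak and Okonkwo, by employee number (lower first): Novak (3897) before Okonkwo (3931).
Full order: Romero, Ivanova, Lund, Novak, Okonkwo, Osei, Beaumont, Horvat.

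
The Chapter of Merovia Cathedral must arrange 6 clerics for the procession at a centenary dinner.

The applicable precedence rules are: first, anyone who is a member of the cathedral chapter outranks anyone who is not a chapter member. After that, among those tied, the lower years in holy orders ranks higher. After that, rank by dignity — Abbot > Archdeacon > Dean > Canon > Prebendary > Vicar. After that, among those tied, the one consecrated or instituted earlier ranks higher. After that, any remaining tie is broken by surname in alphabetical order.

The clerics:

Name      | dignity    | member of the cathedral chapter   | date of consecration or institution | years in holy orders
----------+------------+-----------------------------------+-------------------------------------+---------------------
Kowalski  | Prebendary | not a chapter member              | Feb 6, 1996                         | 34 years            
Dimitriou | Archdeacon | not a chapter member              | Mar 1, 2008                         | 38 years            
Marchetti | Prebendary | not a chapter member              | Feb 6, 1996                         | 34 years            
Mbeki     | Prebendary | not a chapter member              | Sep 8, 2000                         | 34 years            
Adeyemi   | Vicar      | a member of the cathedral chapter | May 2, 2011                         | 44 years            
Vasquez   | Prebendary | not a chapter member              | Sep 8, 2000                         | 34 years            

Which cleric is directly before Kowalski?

By the first rule: Adeyemi (a member of the cathedral chapter); then Kowalski, Marchetti, Mbeki, Vasquez and Dimitriou (each not a chapter member).
Among Kowalski, Marchetti, Mbeki, Vasquez and Dimitriou, by years in holy orders (lower first): Kowalski, Marchetti, Mbeki and Vasquez (34 years) before Dimitriou (38 years).
Kowalski, Marchetti, Mbeki and Vasquez are each Prebendary, so the next rule applies.
Among Kowalski, Marchetti, Mbeki and Vasquez, by date of consecration or institution (earlier first): Kowalski and Marchetti (Feb 6, 1996) before Mbeki and Vasquez (Sep 8, 2000).
Among Kowalski and Marchetti, alphabetically by surname: Kowalski before Marchetti.
Among Mbeki and Vasquez, alphabetically by surname: Mbeki before Vasquez.
Order: Adeyemi, Kowalski, Marchetti, Mbeki, Vasquez, Dimitriou.

Adeyemi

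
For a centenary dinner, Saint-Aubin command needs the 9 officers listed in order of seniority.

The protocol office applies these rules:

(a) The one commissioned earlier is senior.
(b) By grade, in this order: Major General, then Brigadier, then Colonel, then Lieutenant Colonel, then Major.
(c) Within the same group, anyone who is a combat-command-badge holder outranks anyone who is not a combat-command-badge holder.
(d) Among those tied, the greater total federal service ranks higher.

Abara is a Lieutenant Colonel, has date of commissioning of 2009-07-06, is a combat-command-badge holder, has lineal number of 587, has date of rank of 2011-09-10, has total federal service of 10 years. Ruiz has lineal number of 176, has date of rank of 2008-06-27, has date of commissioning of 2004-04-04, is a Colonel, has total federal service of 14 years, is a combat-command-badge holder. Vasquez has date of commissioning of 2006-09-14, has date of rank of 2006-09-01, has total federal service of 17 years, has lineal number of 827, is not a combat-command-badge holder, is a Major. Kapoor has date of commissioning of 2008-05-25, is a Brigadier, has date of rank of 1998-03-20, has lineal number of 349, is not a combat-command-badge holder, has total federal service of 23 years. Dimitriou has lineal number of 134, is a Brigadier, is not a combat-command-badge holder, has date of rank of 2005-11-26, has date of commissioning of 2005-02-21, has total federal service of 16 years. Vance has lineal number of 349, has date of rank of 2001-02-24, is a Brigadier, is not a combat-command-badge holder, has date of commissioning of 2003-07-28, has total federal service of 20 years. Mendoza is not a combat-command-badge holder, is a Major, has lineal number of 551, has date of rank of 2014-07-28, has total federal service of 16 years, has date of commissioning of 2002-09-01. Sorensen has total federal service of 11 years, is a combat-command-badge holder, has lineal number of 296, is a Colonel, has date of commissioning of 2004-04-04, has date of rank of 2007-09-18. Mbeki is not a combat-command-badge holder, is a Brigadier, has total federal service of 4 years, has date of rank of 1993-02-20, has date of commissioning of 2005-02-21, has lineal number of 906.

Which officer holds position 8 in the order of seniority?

By date of commissioning (earlier first): Mendoza (2002-09-01); then Vance (2003-07-28); then Ruiz and Sorensen (both 2004-04-04); then Dimitriou and Mbeki (both 2005-02-21); then Vasquez (2006-09-14); then Kapoor (2008-05-25); then Abara (2009-07-06).
Ruiz and Sorensen are each Colonel, so the next rule applies.
Ruiz and Sorensen are each a combat-command-badge holder, so the next rule applies.
Among Ruiz and Sorensen, by total federal service (higher first): Ruiz (14 years) before Sorensen (11 years).
Dimitriou and Mbeki are each Brigadier, so the next rule applies.
Dimitriou and Mbeki are each not a combat-command-badge holder, so the next rule applies.
Among Dimitriou and Mbeki, by total federal service (higher first): Dimitriou (16 years) before Mbeki (4 years).
Order: Mendoza, Vance, Ruiz, Sorensen, Dimitriou, Mbeki, Vasquez, Kapoor, Abara.

Kapoor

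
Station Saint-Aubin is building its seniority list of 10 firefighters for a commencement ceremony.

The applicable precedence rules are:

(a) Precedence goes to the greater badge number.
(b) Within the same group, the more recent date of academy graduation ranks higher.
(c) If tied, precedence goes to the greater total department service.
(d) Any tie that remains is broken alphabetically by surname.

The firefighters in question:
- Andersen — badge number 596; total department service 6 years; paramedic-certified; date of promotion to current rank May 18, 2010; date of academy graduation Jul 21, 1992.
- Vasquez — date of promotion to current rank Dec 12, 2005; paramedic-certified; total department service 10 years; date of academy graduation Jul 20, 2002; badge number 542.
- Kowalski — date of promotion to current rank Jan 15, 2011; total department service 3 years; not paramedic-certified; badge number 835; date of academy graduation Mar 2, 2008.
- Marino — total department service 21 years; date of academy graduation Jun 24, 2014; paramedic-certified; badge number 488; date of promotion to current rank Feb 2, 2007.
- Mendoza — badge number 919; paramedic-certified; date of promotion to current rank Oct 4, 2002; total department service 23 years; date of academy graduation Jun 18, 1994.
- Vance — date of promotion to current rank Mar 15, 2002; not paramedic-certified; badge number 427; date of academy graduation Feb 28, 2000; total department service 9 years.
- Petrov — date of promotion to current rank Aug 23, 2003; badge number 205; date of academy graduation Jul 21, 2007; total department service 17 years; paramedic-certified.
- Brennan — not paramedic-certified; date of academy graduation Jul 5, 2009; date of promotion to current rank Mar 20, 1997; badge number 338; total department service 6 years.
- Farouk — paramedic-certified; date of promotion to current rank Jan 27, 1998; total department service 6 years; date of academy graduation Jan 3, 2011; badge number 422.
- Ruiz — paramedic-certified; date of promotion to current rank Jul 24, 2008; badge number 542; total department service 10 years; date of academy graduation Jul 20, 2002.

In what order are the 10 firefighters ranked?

Mendoza, Kowalski, Andersen, Ruiz, Vasquez, Marino, Vance, Farouk, Brennan, Petrov

By badge number (higher first): Mendoza (919); then Kowalski (835); then Andersen (596); then Ruiz and Vasquez (both 542); then Marino (488); then Vance (427); then Farouk (422); then Brennan (338); then Petrov (205).
Ruiz and Vasquez both have date of academy graduation Jul 20, 2002, so the next rule applies.
Ruiz and Vasquez both have total department service 10 years, so the next rule applies.
Among Ruiz and Vasquez, alphabetically by surname: Ruiz before Vasquez.
Full order: Mendoza, Kowalski, Andersen, Ruiz, Vasquez, Marino, Vance, Farouk, Brennan, Petrov.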